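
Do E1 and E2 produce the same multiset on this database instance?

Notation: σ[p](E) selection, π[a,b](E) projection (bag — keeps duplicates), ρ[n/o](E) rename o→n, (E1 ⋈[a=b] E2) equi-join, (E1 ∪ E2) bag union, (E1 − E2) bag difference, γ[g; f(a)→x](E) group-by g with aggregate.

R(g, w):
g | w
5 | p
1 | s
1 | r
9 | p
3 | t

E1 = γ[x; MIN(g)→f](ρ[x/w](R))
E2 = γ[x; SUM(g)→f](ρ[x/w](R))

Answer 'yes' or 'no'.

E1 row counts bottom-up:
  R → 5
  ρ[x/w](R) → 5
  γ[x; MIN(g)→f](ρ[x/w](R)) → 4
E2 row counts bottom-up:
  R → 5
  ρ[x/w](R) → 5
  γ[x; SUM(g)→f](ρ[x/w](R)) → 4

E1 result:
x | f
p | 5
r | 1
s | 1
t | 3
E2 result:
x | f
p | 14
r | 1
s | 1
t | 3
Witness: ('p', 5) appears 1× in E1 but 0× in E2.

no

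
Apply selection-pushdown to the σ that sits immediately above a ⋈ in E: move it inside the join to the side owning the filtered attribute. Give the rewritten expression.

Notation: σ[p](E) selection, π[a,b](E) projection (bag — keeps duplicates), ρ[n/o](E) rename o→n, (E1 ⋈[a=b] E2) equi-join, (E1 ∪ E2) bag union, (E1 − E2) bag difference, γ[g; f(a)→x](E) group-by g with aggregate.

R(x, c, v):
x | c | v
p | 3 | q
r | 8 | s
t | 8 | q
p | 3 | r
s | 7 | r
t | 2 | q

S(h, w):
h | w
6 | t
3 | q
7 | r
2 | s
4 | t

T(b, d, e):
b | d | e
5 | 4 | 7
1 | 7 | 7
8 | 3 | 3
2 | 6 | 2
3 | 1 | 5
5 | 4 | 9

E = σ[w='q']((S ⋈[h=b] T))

σ filters on w, owned by the left side.
E' = (σ[w='q'](S) ⋈[h=b] T)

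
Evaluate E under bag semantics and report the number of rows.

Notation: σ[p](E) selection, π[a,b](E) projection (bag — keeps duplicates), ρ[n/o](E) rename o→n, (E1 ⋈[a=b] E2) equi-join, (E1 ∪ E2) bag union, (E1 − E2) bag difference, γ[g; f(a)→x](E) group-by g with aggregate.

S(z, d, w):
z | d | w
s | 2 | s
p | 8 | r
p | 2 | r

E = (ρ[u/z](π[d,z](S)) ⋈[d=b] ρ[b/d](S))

Row counts bottom-up:
  S → 3
  π[d,z](S) → 3
  ρ[u/z](π[d,z](S)) → 3
  S → 3
  ρ[b/d](S) → 3
  (ρ[u/z](π[d,z](S)) ⋈[d=b] ρ[b/d](S)) → 5

|E| = 5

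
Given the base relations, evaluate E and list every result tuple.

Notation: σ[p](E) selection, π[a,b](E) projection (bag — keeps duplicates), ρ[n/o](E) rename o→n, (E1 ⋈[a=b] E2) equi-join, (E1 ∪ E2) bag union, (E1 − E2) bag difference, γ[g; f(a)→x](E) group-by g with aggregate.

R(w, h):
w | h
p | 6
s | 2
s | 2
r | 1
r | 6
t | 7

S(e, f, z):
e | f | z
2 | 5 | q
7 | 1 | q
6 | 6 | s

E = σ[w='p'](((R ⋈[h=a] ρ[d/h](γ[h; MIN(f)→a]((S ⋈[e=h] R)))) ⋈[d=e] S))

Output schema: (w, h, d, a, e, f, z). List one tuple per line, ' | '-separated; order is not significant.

Stepwise |·|:
  R → 6
  S → 3
  R → 6
  (S ⋈[e=h] R) → 5
  γ[h; MIN(f)→a]((S ⋈[e=h] R)) → 3
  ρ[d/h](γ[h; MIN(f)→a]((S ⋈[e=h] R))) → 3
  (R ⋈[h=a] ρ[d/h](γ[h; MIN(f)→a]((S ⋈[e=h] R)))) → 3
  S → 3
  ((R ⋈[h=a] ρ[d/h](γ[h; MIN(f)→a]((S ⋈[e=h] R)))) ⋈[d=e] S) → 3
  σ[w='p'](((R ⋈[h=a] ρ[d/h](γ[h; MIN(f)→a]((S ⋈[e=h] R)))) ⋈[d=e] S)) → 1

== RESULT ==
w | h | d | a | e | f | z
p | 6 | 6 | 6 | 6 | 6 | s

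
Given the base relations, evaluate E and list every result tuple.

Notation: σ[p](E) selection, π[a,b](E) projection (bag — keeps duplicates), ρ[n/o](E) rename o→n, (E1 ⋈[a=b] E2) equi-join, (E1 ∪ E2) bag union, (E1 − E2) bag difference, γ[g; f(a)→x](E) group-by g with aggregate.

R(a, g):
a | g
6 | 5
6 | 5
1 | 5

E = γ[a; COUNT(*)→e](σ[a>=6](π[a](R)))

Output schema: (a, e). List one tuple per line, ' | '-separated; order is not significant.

Per-node cardinality:
  R → 3
  π[a](R) → 3
  σ[a>=6](π[a](R)) → 2
  γ[a; COUNT(*)→e](σ[a>=6](π[a](R))) → 1

== RESULT ==
a | e
6 | 2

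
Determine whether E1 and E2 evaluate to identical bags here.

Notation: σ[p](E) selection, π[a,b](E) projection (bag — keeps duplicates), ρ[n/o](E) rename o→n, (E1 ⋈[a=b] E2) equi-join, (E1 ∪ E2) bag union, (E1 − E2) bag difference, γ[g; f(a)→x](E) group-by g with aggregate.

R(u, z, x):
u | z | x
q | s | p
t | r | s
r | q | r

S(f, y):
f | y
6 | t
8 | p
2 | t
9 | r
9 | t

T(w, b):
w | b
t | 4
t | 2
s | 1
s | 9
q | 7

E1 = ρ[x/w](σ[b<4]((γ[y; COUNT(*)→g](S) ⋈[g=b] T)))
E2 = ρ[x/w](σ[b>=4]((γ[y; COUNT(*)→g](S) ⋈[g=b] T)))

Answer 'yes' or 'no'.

E1 stepwise |·|:
  S → 5
  γ[y; COUNT(*)→g](S) → 3
  T → 5
  (γ[y; COUNT(*)→g](S) ⋈[g=b] T) → 2
  σ[b<4]((γ[y; COUNT(*)→g](S) ⋈[g=b] T)) → 2
  ρ[x/w](σ[b<4]((γ[y; COUNT(*)→g](S) ⋈[g=b] T))) → 2
E2 stepwise |·|:
  S → 5
  γ[y; COUNT(*)→g](S) → 3
  T → 5
  (γ[y; COUNT(*)→g](S) ⋈[g=b] T) → 2
  σ[b>=4]((γ[y; COUNT(*)→g](S) ⋈[g=b] T)) → 0
  ρ[x/w](σ[b>=4]((γ[y; COUNT(*)→g](S) ⋈[g=b] T))) → 0

E1 result:
y | g | x | b
p | 1 | s | 1
r | 1 | s | 1
E2 result:
y | g | x | b
(0 rows)
Witness: ('r', 1, 's', 1) appears 1× in E1 but 0× in E2.

no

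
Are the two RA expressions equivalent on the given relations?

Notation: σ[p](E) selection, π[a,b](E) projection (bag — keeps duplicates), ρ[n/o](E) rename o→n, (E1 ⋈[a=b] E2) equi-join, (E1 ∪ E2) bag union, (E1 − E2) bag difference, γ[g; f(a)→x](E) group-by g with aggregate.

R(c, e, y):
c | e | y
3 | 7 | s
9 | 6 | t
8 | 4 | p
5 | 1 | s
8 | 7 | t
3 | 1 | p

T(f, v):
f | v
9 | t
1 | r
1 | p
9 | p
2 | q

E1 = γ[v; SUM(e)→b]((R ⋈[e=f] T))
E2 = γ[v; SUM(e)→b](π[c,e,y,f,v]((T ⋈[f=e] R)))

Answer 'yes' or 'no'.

E1 per-node cardinality:
  R → 6
  T → 5
  (R ⋈[e=f] T) → 4
  γ[v; SUM(e)→b]((R ⋈[e=f] T)) → 2
E2 per-node cardinality:
  T → 5
  R → 6
  (T ⋈[f=e] R) → 4
  π[c,e,y,f,v]((T ⋈[f=e] R)) → 4
  γ[v; SUM(e)→b](π[c,e,y,f,v]((T ⋈[f=e] R))) → 2

E1 and E2 produce the same multiset:
v | b
p | 2
r | 2

yes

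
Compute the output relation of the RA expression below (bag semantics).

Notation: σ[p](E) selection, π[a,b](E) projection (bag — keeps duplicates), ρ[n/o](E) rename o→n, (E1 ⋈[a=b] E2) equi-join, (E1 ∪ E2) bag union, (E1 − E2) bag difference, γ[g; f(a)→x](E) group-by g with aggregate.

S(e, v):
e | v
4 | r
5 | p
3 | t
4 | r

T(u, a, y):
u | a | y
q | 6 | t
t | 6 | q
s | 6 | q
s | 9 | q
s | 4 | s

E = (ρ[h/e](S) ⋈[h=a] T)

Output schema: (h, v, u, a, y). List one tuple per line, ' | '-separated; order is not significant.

Subexpression sizes:
  S → 4
  ρ[h/e](S) → 4
  T → 5
  (ρ[h/e](S) ⋈[h=a] T) → 2

== RESULT ==
h | v | u | a | y
4 | r | s | 4 | s
4 | r | s | 4 | s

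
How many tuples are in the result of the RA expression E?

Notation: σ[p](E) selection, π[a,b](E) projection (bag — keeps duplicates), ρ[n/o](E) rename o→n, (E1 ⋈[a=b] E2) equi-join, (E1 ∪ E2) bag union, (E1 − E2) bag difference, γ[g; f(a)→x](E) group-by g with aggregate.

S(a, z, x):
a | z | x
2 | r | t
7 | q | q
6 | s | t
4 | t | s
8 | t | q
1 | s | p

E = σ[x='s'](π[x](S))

Stepwise |·|:
  S → 6
  π[x](S) → 6
  σ[x='s'](π[x](S)) → 1

|E| = 1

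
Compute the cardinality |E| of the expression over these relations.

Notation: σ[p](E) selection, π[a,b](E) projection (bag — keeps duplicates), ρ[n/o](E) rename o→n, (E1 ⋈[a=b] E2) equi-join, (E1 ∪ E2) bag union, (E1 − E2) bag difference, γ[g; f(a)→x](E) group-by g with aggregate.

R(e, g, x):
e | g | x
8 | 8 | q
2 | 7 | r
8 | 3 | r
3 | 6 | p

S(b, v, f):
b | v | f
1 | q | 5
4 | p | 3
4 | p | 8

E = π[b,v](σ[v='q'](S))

Subexpression sizes:
  S → 3
  σ[v='q'](S) → 1
  π[b,v](σ[v='q'](S)) → 1

|E| = 1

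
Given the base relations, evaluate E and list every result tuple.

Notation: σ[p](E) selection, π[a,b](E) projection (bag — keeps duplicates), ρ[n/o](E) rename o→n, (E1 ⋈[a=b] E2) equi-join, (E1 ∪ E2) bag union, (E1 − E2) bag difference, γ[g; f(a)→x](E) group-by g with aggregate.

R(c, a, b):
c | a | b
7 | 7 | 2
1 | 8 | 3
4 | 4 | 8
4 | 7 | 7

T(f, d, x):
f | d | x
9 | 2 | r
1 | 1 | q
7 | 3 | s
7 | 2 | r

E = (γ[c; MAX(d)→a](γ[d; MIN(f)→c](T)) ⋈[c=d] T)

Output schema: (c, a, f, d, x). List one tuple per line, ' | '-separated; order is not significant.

Stepwise |·|:
  T → 4
  γ[d; MIN(f)→c](T) → 3
  γ[c; MAX(d)→a](γ[d; MIN(f)→c](T)) → 2
  T → 4
  (γ[c; MAX(d)→a](γ[d; MIN(f)→c](T)) ⋈[c=d] T) → 1

== RESULT ==
c | a | f | d | x
1 | 1 | 1 | 1 | q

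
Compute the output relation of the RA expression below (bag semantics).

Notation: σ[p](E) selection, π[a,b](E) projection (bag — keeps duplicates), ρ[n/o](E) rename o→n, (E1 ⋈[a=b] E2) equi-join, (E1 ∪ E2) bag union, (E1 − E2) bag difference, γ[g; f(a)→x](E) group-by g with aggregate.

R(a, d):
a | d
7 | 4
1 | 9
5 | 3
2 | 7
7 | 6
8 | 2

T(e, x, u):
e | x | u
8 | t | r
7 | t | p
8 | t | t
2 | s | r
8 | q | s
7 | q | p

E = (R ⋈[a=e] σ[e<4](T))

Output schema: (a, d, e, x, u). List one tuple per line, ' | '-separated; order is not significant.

Subexpression sizes:
  R → 6
  T → 6
  σ[e<4](T) → 1
  (R ⋈[a=e] σ[e<4](T)) → 1

== RESULT ==
a | d | e | x | u
2 | 7 | 2 | s | r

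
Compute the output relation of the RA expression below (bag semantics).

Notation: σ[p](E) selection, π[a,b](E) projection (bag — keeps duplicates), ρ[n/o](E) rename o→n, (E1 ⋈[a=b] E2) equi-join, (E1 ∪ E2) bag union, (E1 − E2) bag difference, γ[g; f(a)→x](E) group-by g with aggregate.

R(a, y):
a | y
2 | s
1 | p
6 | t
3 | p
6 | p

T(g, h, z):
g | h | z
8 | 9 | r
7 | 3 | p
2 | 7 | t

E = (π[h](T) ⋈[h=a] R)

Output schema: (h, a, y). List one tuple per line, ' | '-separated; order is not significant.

Subexpression sizes:
  T → 3
  π[h](T) → 3
  R → 5
  (π[h](T) ⋈[h=a] R) → 1

== RESULT ==
h | a | y
3 | 3 | p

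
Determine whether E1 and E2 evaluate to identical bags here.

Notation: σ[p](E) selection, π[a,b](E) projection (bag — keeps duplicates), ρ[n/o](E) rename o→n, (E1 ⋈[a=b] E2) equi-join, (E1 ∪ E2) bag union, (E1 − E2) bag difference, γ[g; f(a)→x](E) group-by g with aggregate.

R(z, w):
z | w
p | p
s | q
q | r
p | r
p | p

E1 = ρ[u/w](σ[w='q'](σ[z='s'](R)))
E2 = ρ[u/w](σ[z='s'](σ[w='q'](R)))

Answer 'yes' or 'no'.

E1 stepwise |·|:
  R → 5
  σ[z='s'](R) → 1
  σ[w='q'](σ[z='s'](R)) → 1
  ρ[u/w](σ[w='q'](σ[z='s'](R))) → 1
E2 stepwise |·|:
  R → 5
  σ[w='q'](R) → 1
  σ[z='s'](σ[w='q'](R)) → 1
  ρ[u/w](σ[z='s'](σ[w='q'](R))) → 1

E1 and E2 produce the same multiset:
z | u
s | q

yes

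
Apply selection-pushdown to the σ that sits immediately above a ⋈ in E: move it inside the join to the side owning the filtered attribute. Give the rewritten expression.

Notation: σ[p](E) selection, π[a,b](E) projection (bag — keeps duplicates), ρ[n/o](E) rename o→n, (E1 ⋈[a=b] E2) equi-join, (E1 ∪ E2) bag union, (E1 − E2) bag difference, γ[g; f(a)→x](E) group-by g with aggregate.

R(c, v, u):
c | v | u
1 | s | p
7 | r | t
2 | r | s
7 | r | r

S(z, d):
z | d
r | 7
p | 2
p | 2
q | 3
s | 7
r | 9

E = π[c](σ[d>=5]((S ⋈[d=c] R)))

σ filters on d, owned by the left side.
E' = π[c]((σ[d>=5](S) ⋈[d=c] R))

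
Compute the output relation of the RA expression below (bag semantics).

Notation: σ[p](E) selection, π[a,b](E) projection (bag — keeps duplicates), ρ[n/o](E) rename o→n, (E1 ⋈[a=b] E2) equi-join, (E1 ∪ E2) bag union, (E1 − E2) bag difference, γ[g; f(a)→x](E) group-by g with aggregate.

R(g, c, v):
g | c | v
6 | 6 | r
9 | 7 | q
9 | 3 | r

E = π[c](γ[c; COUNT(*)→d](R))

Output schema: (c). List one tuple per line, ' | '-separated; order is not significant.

Subexpression sizes:
  R → 3
  γ[c; COUNT(*)→d](R) → 3
  π[c](γ[c; COUNT(*)→d](R)) → 3

== RESULT ==
c
3
6
7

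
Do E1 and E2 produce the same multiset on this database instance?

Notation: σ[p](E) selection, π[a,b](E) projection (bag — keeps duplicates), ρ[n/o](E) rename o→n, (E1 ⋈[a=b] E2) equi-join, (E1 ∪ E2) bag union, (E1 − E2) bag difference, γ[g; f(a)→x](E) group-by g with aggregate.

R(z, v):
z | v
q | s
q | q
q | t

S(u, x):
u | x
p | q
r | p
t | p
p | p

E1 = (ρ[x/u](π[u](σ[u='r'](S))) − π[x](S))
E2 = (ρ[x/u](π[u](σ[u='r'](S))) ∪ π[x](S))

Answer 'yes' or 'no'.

E1 row counts bottom-up:
  S → 4
  σ[u='r'](S) → 1
  π[u](σ[u='r'](S)) → 1
  ρ[x/u](π[u](σ[u='r'](S))) → 1
  S → 4
  π[x](S) → 4
  (ρ[x/u](π[u](σ[u='r'](S))) − π[x](S)) → 1
E2 row counts bottom-up:
  S → 4
  σ[u='r'](S) → 1
  π[u](σ[u='r'](S)) → 1
  ρ[x/u](π[u](σ[u='r'](S))) → 1
  S → 4
  π[x](S) → 4
  (ρ[x/u](π[u](σ[u='r'](S))) ∪ π[x](S)) → 5

E1 result:
x
r
E2 result:
x
p
p
p
q
r
Witness: ('p',) appears 0× in E1 but 3× in E2.

no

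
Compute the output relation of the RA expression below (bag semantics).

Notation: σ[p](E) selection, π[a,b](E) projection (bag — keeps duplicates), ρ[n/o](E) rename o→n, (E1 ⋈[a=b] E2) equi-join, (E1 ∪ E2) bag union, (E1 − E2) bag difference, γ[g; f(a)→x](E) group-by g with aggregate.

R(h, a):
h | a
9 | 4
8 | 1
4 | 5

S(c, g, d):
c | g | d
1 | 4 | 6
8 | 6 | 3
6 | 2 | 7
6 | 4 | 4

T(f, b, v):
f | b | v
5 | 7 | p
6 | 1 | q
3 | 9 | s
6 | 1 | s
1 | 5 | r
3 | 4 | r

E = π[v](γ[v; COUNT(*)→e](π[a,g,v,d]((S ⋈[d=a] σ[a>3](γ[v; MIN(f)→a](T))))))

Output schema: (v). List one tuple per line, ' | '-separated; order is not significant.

Per-node cardinality:
  S → 4
  T → 6
  γ[v; MIN(f)→a](T) → 4
  σ[a>3](γ[v; MIN(f)→a](T)) → 2
  (S ⋈[d=a] σ[a>3](γ[v; MIN(f)→a](T))) → 1
  π[a,g,v,d]((S ⋈[d=a] σ[a>3](γ[v; MIN(f)→a](T)))) → 1
  γ[v; COUNT(*)→e](π[a,g,v,d]((S ⋈[d=a] σ[a>3](γ[v; MIN(f)→a](T))))) → 1
  π[v](γ[v; COUNT(*)→e](π[a,g,v,d]((S ⋈[d=a] σ[a>3](γ[v; MIN(f)→a](T)))))) → 1

== RESULT ==
v
q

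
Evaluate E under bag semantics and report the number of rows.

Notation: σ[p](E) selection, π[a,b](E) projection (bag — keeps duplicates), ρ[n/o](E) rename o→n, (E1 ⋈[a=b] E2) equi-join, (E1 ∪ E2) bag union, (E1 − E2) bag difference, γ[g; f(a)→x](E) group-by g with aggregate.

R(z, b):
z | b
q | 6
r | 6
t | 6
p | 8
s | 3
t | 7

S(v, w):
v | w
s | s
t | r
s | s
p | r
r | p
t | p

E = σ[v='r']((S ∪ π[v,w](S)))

Stepwise |·|:
  S → 6
  S → 6
  π[v,w](S) → 6
  (S ∪ π[v,w](S)) → 12
  σ[v='r']((S ∪ π[v,w](S))) → 2

|E| = 2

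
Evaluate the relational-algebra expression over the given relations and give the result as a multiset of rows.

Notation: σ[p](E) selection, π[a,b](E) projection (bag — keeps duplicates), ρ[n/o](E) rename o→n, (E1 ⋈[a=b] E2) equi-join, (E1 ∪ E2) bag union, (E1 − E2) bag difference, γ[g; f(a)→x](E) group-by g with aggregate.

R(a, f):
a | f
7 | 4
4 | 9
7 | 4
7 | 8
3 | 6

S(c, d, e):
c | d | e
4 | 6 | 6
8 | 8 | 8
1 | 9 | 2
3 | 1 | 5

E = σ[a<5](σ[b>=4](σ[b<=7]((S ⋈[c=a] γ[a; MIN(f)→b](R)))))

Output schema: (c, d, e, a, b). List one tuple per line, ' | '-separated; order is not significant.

Stepwise |·|:
  S → 4
  R → 5
  γ[a; MIN(f)→b](R) → 3
  (S ⋈[c=a] γ[a; MIN(f)→b](R)) → 2
  σ[b<=7]((S ⋈[c=a] γ[a; MIN(f)→b](R))) → 1
  σ[b>=4](σ[b<=7]((S ⋈[c=a] γ[a; MIN(f)→b](R)))) → 1
  σ[a<5](σ[b>=4](σ[b<=7]((S ⋈[c=a] γ[a; MIN(f)→b](R))))) → 1

== RESULT ==
c | d | e | a | b
3 | 1 | 5 | 3 | 6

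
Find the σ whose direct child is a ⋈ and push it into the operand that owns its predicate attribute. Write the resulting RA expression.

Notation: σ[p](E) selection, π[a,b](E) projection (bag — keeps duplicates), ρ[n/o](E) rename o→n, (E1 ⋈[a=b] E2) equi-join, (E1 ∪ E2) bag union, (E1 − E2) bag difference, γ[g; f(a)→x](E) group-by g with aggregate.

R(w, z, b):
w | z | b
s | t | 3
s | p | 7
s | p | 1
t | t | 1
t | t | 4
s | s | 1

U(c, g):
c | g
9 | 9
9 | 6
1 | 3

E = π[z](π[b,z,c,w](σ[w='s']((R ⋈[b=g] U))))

σ filters on w, owned by the left side.
E' = π[z](π[b,z,c,w]((σ[w='s'](R) ⋈[b=g] U)))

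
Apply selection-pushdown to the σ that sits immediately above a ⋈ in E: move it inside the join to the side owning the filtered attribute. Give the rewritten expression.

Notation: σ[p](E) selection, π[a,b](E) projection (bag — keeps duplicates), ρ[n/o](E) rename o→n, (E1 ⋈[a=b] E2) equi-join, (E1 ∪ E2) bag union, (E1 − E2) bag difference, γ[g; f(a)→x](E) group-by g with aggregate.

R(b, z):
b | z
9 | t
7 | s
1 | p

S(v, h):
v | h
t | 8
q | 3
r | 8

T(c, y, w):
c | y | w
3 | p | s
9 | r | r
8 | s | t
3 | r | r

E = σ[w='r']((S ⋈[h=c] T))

σ filters on w, owned by the right side.
E' = (S ⋈[h=c] σ[w='r'](T))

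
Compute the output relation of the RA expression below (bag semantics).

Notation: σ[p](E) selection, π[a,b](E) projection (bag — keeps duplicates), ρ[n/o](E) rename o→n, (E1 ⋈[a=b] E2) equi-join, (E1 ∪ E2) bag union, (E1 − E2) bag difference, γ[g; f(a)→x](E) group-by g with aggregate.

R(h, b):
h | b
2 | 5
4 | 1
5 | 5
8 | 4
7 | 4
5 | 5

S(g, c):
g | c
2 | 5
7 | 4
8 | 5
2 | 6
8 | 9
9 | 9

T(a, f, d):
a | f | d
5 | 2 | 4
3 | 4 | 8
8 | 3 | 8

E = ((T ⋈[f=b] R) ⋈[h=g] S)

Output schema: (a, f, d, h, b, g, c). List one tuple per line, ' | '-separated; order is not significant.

Stepwise |·|:
  T → 3
  R → 6
  (T ⋈[f=b] R) → 2
  S → 6
  ((T ⋈[f=b] R) ⋈[h=g] S) → 3

== RESULT ==
a | f | d | h | b | g | c
3 | 4 | 8 | 7 | 4 | 7 | 4
3 | 4 | 8 | 8 | 4 | 8 | 5
3 | 4 | 8 | 8 | 4 | 8 | 9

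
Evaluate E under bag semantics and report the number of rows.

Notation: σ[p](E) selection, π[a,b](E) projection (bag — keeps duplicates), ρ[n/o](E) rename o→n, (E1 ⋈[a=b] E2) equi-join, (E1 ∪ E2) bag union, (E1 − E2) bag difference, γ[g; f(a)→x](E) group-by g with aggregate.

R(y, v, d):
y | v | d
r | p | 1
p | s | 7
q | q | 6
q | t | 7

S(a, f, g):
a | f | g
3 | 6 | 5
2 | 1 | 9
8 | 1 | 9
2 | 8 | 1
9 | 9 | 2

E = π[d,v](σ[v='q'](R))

Per-node cardinality:
  R → 4
  σ[v='q'](R) → 1
  π[d,v](σ[v='q'](R)) → 1

|E| = 1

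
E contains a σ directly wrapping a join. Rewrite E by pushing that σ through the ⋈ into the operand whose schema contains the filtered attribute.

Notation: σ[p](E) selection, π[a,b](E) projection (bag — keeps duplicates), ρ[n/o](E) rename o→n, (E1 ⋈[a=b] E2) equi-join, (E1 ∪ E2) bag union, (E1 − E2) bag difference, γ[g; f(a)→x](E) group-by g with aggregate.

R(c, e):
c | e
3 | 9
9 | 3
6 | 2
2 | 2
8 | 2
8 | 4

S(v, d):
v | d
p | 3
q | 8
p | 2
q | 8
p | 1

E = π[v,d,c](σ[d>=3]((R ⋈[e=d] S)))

σ filters on d, owned by the right side.
E' = π[v,d,c]((R ⋈[e=d] σ[d>=3](S)))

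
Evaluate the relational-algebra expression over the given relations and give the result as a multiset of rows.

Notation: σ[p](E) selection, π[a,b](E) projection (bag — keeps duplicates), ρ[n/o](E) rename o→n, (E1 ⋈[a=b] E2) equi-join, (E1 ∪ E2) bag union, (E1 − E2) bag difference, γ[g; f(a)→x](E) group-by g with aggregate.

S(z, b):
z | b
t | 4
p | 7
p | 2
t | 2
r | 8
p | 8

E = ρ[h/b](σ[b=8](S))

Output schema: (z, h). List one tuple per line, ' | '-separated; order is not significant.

Subexpression sizes:
  S → 6
  σ[b=8](S) → 2
  ρ[h/b](σ[b=8](S)) → 2

== RESULT ==
z | h
p | 8
r | 8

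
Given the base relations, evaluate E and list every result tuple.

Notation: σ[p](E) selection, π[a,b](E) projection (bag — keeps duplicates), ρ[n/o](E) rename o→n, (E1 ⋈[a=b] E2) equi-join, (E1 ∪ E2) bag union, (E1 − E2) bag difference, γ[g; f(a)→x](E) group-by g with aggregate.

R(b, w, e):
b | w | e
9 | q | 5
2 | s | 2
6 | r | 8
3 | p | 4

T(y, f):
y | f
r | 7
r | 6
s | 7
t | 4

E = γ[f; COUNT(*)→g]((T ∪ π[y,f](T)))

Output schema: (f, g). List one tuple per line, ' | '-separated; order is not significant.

Row counts bottom-up:
  T → 4
  T → 4
  π[y,f](T) → 4
  (T ∪ π[y,f](T)) → 8
  γ[f; COUNT(*)→g]((T ∪ π[y,f](T))) → 3

== RESULT ==
f | g
4 | 2
6 | 2
7 | 4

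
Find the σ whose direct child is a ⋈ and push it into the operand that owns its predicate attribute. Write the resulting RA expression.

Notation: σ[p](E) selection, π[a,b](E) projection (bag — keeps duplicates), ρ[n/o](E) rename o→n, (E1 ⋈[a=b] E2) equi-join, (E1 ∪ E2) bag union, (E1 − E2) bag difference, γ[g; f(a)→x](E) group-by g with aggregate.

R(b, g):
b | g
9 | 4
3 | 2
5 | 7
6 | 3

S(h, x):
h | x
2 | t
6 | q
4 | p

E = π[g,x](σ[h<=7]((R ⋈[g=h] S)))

σ filters on h, owned by the right side.
E' = π[g,x]((R ⋈[g=h] σ[h<=7](S)))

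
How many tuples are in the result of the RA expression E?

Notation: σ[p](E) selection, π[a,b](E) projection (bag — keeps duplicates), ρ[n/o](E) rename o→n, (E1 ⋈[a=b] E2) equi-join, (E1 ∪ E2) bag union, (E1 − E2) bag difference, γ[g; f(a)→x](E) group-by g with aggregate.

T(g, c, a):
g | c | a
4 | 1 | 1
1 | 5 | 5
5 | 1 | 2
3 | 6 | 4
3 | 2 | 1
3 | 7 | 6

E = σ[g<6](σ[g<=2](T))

Per-node cardinality:
  T → 6
  σ[g<=2](T) → 1
  σ[g<6](σ[g<=2](T)) → 1

|E| = 1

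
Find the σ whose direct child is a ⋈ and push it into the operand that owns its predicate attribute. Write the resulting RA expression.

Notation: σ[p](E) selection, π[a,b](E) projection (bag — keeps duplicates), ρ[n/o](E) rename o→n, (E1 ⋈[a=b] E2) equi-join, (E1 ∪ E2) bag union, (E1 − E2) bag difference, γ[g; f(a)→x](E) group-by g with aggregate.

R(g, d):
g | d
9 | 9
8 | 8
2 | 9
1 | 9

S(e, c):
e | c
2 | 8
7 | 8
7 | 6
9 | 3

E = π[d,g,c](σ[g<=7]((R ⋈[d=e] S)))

σ filters on g, owned by the left side.
E' = π[d,g,c]((σ[g<=7](R) ⋈[d=e] S))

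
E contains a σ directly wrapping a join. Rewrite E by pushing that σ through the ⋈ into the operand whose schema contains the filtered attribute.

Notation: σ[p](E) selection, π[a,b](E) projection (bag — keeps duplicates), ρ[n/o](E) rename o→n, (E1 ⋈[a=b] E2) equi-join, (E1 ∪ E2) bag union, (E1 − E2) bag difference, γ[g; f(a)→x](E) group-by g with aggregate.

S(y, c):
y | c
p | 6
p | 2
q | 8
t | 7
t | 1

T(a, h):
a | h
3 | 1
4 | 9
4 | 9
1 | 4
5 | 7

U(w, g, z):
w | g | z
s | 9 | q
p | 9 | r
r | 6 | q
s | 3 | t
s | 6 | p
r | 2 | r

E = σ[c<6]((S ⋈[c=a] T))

σ filters on c, owned by the left side.
E' = (σ[c<6](S) ⋈[c=a] T)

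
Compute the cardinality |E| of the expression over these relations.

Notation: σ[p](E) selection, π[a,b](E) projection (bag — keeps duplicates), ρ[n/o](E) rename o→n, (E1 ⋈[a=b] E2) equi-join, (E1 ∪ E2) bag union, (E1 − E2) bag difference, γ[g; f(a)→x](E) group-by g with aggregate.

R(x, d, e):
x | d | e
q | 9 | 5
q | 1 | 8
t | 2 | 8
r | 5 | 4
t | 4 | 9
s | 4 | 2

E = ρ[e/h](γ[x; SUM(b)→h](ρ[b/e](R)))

Stepwise |·|:
  R → 6
  ρ[b/e](R) → 6
  γ[x; SUM(b)→h](ρ[b/e](R)) → 4
  ρ[e/h](γ[x; SUM(b)→h](ρ[b/e](R))) → 4

|E| = 4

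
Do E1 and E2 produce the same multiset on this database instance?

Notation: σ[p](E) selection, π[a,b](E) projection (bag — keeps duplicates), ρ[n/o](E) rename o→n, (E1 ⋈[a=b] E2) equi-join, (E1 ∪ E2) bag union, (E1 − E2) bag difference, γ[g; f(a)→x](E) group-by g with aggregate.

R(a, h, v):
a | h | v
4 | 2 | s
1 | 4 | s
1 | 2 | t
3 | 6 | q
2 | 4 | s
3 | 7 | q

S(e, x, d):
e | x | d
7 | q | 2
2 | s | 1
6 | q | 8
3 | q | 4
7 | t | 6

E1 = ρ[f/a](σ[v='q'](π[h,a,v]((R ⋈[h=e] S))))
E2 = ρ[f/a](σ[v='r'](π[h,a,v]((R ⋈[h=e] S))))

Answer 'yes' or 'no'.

E1 stepwise |·|:
  R → 6
  S → 5
  (R ⋈[h=e] S) → 5
  π[h,a,v]((R ⋈[h=e] S)) → 5
  σ[v='q'](π[h,a,v]((R ⋈[h=e] S))) → 3
  ρ[f/a](σ[v='q'](π[h,a,v]((R ⋈[h=e] S)))) → 3
E2 stepwise |·|:
  R → 6
  S → 5
  (R ⋈[h=e] S) → 5
  π[h,a,v]((R ⋈[h=e] S)) → 5
  σ[v='r'](π[h,a,v]((R ⋈[h=e] S))) → 0
  ρ[f/a](σ[v='r'](π[h,a,v]((R ⋈[h=e] S)))) → 0

E1 result:
h | f | v
6 | 3 | q
7 | 3 | q
7 | 3 | q
E2 result:
h | f | v
(0 rows)
Witness: (7, 3, 'q') appears 2× in E1 but 0× in E2.

no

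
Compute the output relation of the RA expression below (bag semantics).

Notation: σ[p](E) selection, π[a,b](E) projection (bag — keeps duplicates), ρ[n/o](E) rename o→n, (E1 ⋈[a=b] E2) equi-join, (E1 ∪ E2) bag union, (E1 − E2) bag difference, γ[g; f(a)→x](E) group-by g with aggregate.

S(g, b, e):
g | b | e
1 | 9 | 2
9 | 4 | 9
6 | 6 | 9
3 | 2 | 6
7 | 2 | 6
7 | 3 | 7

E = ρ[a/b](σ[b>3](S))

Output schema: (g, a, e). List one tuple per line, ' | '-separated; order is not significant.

Row counts bottom-up:
  S → 6
  σ[b>3](S) → 3
  ρ[a/b](σ[b>3](S)) → 3

== RESULT ==
g | a | e
1 | 9 | 2
6 | 6 | 9
9 | 4 | 9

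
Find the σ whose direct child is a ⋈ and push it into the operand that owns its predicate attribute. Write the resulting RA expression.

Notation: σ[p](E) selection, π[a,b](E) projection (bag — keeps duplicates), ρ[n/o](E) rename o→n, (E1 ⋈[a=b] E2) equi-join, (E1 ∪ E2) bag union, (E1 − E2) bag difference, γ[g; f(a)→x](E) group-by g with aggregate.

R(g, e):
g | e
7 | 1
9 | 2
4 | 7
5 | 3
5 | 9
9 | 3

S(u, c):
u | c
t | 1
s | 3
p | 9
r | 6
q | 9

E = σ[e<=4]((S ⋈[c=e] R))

σ filters on e, owned by the right side.
E' = (S ⋈[c=e] σ[e<=4](R))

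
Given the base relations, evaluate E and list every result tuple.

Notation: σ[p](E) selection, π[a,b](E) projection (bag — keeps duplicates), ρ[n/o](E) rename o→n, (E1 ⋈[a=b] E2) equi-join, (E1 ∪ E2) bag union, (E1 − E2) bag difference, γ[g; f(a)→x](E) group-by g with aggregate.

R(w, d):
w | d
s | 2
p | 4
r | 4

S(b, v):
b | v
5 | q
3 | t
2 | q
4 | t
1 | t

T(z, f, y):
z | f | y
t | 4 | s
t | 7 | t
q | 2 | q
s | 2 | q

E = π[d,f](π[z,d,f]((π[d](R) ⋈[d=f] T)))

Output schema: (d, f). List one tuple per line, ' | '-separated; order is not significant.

Per-node cardinality:
  R → 3
  π[d](R) → 3
  T → 4
  (π[d](R) ⋈[d=f] T) → 4
  π[z,d,f]((π[d](R) ⋈[d=f] T)) → 4
  π[d,f](π[z,d,f]((π[d](R) ⋈[d=f] T))) → 4

== RESULT ==
d | f
2 | 2
2 | 2
4 | 4
4 | 4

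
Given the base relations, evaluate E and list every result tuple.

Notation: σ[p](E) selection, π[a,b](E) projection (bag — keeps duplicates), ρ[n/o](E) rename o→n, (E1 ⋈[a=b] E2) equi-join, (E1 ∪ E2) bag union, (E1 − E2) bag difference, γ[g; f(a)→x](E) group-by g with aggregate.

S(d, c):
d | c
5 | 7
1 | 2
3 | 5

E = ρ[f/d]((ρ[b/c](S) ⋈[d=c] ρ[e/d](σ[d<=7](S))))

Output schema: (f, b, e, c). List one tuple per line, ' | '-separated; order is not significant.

Per-node cardinality:
  S → 3
  ρ[b/c](S) → 3
  S → 3
  σ[d<=7](S) → 3
  ρ[e/d](σ[d<=7](S)) → 3
  (ρ[b/c](S) ⋈[d=c] ρ[e/d](σ[d<=7](S))) → 1
  ρ[f/d]((ρ[b/c](S) ⋈[d=c] ρ[e/d](σ[d<=7](S)))) → 1

== RESULT ==
f | b | e | c
5 | 7 | 3 | 5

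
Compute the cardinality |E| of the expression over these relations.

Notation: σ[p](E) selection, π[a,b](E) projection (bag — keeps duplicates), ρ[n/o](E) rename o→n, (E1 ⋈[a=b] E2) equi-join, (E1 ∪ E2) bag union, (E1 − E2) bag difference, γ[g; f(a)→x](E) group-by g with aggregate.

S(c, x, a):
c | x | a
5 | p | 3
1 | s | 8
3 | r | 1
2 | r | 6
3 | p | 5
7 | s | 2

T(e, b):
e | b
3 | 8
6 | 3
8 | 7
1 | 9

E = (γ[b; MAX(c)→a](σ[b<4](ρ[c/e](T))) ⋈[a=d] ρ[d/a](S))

Per-node cardinality:
  T → 4
  ρ[c/e](T) → 4
  σ[b<4](ρ[c/e](T)) → 1
  γ[b; MAX(c)→a](σ[b<4](ρ[c/e](T))) → 1
  S → 6
  ρ[d/a](S) → 6
  (γ[b; MAX(c)→a](σ[b<4](ρ[c/e](T))) ⋈[a=d] ρ[d/a](S)) → 1

|E| = 1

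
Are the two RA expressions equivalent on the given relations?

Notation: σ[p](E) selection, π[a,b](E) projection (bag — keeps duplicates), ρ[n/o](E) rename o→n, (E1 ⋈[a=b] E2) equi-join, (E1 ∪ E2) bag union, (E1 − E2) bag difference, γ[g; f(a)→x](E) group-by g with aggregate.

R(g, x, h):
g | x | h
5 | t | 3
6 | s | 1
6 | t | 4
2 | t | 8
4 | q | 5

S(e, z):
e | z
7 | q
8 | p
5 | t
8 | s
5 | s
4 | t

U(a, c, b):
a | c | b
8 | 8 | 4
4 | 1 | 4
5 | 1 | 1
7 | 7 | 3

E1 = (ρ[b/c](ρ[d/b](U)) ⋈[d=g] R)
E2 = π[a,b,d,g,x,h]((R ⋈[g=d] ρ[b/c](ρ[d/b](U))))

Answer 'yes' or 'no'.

E1 row counts bottom-up:
  U → 4
  ρ[d/b](U) → 4
  ρ[b/c](ρ[d/b](U)) → 4
  R → 5
  (ρ[b/c](ρ[d/b](U)) ⋈[d=g] R) → 2
E2 row counts bottom-up:
  R → 5
  U → 4
  ρ[d/b](U) → 4
  ρ[b/c](ρ[d/b](U)) → 4
  (R ⋈[g=d] ρ[b/c](ρ[d/b](U))) → 2
  π[a,b,d,g,x,h]((R ⋈[g=d] ρ[b/c](ρ[d/b](U)))) → 2

E1 and E2 produce the same multiset:
a | b | d | g | x | h
4 | 1 | 4 | 4 | q | 5
8 | 8 | 4 | 4 | q | 5

yes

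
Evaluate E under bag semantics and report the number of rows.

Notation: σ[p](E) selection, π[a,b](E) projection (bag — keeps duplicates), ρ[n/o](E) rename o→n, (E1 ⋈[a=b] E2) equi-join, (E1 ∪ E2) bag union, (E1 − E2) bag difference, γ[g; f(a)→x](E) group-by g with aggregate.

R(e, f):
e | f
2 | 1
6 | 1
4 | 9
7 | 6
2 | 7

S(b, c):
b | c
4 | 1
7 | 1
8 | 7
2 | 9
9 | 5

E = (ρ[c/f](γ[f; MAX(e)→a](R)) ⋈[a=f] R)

Row counts bottom-up:
  R → 5
  γ[f; MAX(e)→a](R) → 4
  ρ[c/f](γ[f; MAX(e)→a](R)) → 4
  R → 5
  (ρ[c/f](γ[f; MAX(e)→a](R)) ⋈[a=f] R) → 2

|E| = 2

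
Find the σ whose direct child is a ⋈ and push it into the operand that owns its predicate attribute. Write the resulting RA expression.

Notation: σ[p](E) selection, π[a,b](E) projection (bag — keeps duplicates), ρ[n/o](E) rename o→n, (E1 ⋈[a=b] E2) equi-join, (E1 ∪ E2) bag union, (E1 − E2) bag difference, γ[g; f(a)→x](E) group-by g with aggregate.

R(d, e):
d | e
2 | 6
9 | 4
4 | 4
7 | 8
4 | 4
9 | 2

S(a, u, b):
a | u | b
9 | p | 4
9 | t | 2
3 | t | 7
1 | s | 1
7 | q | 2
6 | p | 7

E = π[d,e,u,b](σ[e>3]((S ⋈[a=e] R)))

σ filters on e, owned by the right side.
E' = π[d,e,u,b]((S ⋈[a=e] σ[e>3](R)))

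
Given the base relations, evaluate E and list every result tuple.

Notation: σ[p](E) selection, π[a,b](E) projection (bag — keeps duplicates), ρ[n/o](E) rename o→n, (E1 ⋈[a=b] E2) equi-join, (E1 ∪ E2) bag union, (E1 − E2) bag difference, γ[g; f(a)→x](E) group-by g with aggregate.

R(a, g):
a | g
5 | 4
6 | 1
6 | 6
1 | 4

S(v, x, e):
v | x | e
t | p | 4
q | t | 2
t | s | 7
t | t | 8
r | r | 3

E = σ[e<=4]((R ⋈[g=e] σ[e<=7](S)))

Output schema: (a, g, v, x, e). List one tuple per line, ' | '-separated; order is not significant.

Per-node cardinality:
  R → 4
  S → 5
  σ[e<=7](S) → 4
  (R ⋈[g=e] σ[e<=7](S)) → 2
  σ[e<=4]((R ⋈[g=e] σ[e<=7](S))) → 2

== RESULT ==
a | g | v | x | e
1 | 4 | t | p | 4
5 | 4 | t | p | 4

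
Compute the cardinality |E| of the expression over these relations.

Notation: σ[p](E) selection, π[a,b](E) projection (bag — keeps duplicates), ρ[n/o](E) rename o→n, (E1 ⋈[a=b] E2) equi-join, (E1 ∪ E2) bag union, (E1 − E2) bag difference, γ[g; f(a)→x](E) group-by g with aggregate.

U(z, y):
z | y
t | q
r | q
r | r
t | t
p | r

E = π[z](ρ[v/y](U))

Row counts bottom-up:
  U → 5
  ρ[v/y](U) → 5
  π[z](ρ[v/y](U)) → 5

|E| = 5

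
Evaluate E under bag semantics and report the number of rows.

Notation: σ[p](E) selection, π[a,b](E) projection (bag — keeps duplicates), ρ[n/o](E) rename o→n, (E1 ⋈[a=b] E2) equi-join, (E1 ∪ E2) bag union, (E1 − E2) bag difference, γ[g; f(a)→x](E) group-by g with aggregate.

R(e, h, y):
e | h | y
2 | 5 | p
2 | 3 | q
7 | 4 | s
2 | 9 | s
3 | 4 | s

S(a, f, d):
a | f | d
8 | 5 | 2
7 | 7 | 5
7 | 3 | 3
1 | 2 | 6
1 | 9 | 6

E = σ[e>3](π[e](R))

Per-node cardinality:
  R → 5
  π[e](R) → 5
  σ[e>3](π[e](R)) → 1

|E| = 1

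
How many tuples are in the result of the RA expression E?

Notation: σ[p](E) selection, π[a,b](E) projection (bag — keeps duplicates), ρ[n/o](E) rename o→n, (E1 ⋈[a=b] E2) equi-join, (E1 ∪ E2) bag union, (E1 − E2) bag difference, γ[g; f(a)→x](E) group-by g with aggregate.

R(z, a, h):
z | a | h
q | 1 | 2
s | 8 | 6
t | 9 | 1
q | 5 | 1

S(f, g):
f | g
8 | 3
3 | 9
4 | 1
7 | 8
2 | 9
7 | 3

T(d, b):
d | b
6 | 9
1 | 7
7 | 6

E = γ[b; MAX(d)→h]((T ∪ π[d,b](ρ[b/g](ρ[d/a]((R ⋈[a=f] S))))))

Stepwise |·|:
  T → 3
  R → 4
  S → 6
  (R ⋈[a=f] S) → 1
  ρ[d/a]((R ⋈[a=f] S)) → 1
  ρ[b/g](ρ[d/a]((R ⋈[a=f] S))) → 1
  π[d,b](ρ[b/g](ρ[d/a]((R ⋈[a=f] S)))) → 1
  (T ∪ π[d,b](ρ[b/g](ρ[d/a]((R ⋈[a=f] S))))) → 4
  γ[b; MAX(d)→h]((T ∪ π[d,b](ρ[b/g](ρ[d/a]((R ⋈[a=f] S)))))) → 4

|E| = 4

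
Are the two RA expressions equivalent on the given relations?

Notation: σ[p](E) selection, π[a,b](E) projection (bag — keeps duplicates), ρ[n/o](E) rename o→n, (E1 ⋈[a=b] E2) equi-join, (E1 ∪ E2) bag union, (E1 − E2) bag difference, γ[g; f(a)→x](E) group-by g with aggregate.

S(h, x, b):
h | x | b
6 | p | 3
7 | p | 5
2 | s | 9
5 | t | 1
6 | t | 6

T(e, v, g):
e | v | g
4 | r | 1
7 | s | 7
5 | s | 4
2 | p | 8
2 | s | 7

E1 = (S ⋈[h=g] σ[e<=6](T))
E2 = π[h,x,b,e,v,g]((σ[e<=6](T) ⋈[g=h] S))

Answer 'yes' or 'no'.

E1 subexpression sizes:
  S → 5
  T → 5
  σ[e<=6](T) → 4
  (S ⋈[h=g] σ[e<=6](T)) → 1
E2 subexpression sizes:
  T → 5
  σ[e<=6](T) → 4
  S → 5
  (σ[e<=6](T) ⋈[g=h] S) → 1
  π[h,x,b,e,v,g]((σ[e<=6](T) ⋈[g=h] S)) → 1

E1 and E2 produce the same multiset:
h | x | b | e | v | g
7 | p | 5 | 2 | s | 7

yes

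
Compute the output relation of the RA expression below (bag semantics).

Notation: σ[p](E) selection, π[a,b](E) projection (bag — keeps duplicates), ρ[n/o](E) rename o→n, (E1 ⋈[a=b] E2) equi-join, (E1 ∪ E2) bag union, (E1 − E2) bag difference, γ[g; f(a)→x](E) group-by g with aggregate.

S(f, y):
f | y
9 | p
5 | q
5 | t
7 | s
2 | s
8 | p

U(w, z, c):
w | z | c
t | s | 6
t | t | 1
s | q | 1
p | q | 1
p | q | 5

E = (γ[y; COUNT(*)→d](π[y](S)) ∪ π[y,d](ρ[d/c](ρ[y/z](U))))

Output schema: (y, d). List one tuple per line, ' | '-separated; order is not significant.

Subexpression sizes:
  S → 6
  π[y](S) → 6
  γ[y; COUNT(*)→d](π[y](S)) → 4
  U → 5
  ρ[y/z](U) → 5
  ρ[d/c](ρ[y/z](U)) → 5
  π[y,d](ρ[d/c](ρ[y/z](U))) → 5
  (γ[y; COUNT(*)→d](π[y](S)) ∪ π[y,d](ρ[d/c](ρ[y/z](U)))) → 9

== RESULT ==
y | d
p | 2
q | 1
q | 1
q | 1
q | 5
s | 2
s | 6
t | 1
t | 1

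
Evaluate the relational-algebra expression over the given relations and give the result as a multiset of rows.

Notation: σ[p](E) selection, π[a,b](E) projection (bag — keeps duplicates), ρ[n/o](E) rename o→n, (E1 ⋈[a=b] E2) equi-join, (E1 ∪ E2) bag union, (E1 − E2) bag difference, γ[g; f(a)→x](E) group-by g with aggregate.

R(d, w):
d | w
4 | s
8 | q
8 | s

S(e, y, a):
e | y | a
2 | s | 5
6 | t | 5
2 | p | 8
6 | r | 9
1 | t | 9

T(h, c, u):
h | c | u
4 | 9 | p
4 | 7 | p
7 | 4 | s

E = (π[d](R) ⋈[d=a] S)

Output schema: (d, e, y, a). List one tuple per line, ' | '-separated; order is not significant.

Per-node cardinality:
  R → 3
  π[d](R) → 3
  S → 5
  (π[d](R) ⋈[d=a] S) → 2

== RESULT ==
d | e | y | a
8 | 2 | p | 8
8 | 2 | p | 8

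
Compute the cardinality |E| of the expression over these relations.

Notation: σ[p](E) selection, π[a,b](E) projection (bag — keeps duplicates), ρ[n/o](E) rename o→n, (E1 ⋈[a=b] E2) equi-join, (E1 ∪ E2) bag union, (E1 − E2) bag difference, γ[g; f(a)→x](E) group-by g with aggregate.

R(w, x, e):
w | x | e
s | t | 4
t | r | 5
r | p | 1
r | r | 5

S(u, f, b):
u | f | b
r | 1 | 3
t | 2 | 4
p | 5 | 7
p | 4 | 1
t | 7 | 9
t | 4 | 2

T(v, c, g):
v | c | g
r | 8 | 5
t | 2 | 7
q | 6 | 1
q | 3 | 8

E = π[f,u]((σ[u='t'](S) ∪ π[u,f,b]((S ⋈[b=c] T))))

Stepwise |·|:
  S → 6
  σ[u='t'](S) → 3
  S → 6
  T → 4
  (S ⋈[b=c] T) → 2
  π[u,f,b]((S ⋈[b=c] T)) → 2
  (σ[u='t'](S) ∪ π[u,f,b]((S ⋈[b=c] T))) → 5
  π[f,u]((σ[u='t'](S) ∪ π[u,f,b]((S ⋈[b=c] T)))) → 5

|E| = 5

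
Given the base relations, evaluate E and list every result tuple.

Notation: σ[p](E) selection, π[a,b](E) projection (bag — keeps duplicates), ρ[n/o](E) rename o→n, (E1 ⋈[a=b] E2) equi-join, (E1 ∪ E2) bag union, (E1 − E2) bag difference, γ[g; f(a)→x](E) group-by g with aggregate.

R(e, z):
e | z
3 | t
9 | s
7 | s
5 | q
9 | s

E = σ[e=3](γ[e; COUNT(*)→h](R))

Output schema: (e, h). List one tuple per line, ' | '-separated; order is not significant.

Per-node cardinality:
  R → 5
  γ[e; COUNT(*)→h](R) → 4
  σ[e=3](γ[e; COUNT(*)→h](R)) → 1

== RESULT ==
e | h
3 | 1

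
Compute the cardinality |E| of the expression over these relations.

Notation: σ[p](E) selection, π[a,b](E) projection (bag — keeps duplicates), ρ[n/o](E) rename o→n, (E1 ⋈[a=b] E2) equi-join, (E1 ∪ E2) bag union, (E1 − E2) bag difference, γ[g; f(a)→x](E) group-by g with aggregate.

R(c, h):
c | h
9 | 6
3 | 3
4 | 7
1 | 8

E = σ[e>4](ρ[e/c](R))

Stepwise |·|:
  R → 4
  ρ[e/c](R) → 4
  σ[e>4](ρ[e/c](R)) → 1

|E| = 1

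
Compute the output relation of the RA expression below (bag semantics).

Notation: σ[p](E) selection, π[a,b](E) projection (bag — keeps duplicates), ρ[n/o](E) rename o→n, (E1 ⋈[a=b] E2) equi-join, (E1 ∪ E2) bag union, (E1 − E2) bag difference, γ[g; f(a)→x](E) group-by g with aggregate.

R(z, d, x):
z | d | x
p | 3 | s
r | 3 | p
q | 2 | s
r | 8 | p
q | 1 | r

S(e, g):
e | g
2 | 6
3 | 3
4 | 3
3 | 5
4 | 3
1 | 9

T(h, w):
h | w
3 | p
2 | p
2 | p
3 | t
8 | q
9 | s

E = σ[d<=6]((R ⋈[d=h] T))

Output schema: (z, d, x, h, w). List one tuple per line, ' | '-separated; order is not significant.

Stepwise |·|:
  R → 5
  T → 6
  (R ⋈[d=h] T) → 7
  σ[d<=6]((R ⋈[d=h] T)) → 6

== RESULT ==
z | d | x | h | w
p | 3 | s | 3 | p
p | 3 | s | 3 | t
q | 2 | s | 2 | p
q | 2 | s | 2 | p
r | 3 | p | 3 | p
r | 3 | p | 3 | t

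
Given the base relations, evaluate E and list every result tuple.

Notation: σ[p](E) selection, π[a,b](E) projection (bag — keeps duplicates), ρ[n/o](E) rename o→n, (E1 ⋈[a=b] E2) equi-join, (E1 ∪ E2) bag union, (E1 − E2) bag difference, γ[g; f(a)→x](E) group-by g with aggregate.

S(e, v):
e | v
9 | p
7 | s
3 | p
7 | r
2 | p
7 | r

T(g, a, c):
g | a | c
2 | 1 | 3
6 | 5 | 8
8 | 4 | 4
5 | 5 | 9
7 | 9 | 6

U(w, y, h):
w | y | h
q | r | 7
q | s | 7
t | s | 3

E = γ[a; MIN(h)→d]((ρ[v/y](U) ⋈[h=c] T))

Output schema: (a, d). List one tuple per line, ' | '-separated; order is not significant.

Row counts bottom-up:
  U → 3
  ρ[v/y](U) → 3
  T → 5
  (ρ[v/y](U) ⋈[h=c] T) → 1
  γ[a; MIN(h)→d]((ρ[v/y](U) ⋈[h=c] T)) → 1

== RESULT ==
a | d
1 | 3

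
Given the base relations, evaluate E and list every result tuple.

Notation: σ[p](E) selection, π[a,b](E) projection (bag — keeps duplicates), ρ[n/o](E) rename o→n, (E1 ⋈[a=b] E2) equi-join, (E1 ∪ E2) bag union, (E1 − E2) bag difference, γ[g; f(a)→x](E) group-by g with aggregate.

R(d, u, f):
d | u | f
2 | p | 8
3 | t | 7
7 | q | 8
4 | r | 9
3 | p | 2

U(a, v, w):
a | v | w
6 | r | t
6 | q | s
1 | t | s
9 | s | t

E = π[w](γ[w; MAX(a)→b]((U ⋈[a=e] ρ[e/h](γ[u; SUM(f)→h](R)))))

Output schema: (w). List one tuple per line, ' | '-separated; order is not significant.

Row counts bottom-up:
  U → 4
  R → 5
  γ[u; SUM(f)→h](R) → 4
  ρ[e/h](γ[u; SUM(f)→h](R)) → 4
  (U ⋈[a=e] ρ[e/h](γ[u; SUM(f)→h](R))) → 1
  γ[w; MAX(a)→b]((U ⋈[a=e] ρ[e/h](γ[u; SUM(f)→h](R)))) → 1
  π[w](γ[w; MAX(a)→b]((U ⋈[a=e] ρ[e/h](γ[u; SUM(f)→h](R))))) → 1

== RESULT ==
w
t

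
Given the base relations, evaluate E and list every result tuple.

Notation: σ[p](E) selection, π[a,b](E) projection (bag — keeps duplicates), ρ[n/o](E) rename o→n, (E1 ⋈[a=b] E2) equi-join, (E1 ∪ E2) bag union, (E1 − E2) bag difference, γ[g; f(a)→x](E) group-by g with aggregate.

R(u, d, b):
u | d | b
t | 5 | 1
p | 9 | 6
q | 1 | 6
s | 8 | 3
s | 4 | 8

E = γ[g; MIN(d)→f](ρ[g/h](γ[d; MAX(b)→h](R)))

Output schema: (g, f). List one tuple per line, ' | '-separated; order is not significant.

Row counts bottom-up:
  R → 5
  γ[d; MAX(b)→h](R) → 5
  ρ[g/h](γ[d; MAX(b)→h](R)) → 5
  γ[g; MIN(d)→f](ρ[g/h](γ[d; MAX(b)→h](R))) → 4

== RESULT ==
g | f
1 | 5
3 | 8
6 | 1
8 | 4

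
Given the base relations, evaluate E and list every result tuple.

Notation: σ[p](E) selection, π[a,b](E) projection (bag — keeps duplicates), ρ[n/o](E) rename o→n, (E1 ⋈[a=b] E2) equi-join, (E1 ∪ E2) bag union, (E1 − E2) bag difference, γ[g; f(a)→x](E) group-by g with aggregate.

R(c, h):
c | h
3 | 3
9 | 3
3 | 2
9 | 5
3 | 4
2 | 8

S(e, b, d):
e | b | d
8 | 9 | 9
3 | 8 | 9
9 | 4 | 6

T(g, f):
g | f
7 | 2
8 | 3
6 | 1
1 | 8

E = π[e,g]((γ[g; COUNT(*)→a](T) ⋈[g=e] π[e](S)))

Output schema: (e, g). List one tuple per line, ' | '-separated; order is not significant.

Row counts bottom-up:
  T → 4
  γ[g; COUNT(*)→a](T) → 4
  S → 3
  π[e](S) → 3
  (γ[g; COUNT(*)→a](T) ⋈[g=e] π[e](S)) → 1
  π[e,g]((γ[g; COUNT(*)→a](T) ⋈[g=e] π[e](S))) → 1

== RESULT ==
e | g
8 | 8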